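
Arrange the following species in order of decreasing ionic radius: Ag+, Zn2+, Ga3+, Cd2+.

Ag+ > Cd2+ > Zn2+ > Ga3+

Tabulating Z and e⁻: Ga3+: 28 e⁻, Z=31, Zn2+: 28 e⁻, Z=30, Cd2+: 46 e⁻, Z=48, Ag+: 46 e⁻, Z=47. Ga3+ < Zn2+ (both 28 e⁻, Z=31>30); Zn2+ < Cd2+ (same group, period 4 vs 5); Cd2+ < Ag+ (both 46 e⁻, Z=48>47).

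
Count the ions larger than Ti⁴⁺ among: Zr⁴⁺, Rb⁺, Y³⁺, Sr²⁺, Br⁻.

5

Electron counts and nuclear charges: Ti⁴⁺: 18 e⁻, Z=22, Zr⁴⁺: 36 e⁻, Z=40, Y³⁺: 36 e⁻, Z=39, Sr²⁺: 36 e⁻, Z=38, Rb⁺: 36 e⁻, Z=37, Br⁻: 36 e⁻, Z=35. Ti⁴⁺ < Zr⁴⁺ (same group, period 4 vs 5); Zr⁴⁺ < Y³⁺ (isoelectronic, higher Z=40 is smaller); Y³⁺ < Sr²⁺ (isoelectronic, higher Z=39 is smaller); Sr²⁺ < Rb⁺ (isoelectronic, higher Z=38 is smaller); Rb⁺ < Br⁻ (both 36 e⁻, Z=37>35).
Ordering all of them (including Ti⁴⁺) by radius gives Ti⁴⁺ < Zr⁴⁺ < Y³⁺ < Sr²⁺ < Rb⁺ < Br⁻. So 5 are larger.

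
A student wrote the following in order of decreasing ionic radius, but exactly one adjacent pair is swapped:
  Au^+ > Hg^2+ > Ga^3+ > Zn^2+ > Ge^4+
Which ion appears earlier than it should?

The pair Ga^3+, Zn^2+ is the wrong way round — both have 28 electrons but Z(Ga)=31 > Z(Zn)=30, so Ga^3+ should be the smaller of the two. All other adjacent pairs agree with periodic trends, so Ga^3+ is the misplaced ion.

Ga^3+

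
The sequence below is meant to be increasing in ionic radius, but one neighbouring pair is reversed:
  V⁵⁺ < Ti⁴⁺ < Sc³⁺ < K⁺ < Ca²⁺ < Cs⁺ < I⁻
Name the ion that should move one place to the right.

Scanning neighbour by neighbour, only K⁺/Ca²⁺ violates a trend: they are isoelectronic (18 e⁻) and Ca has more protons than K (20 vs 19), making Ca²⁺ smaller. That makes K⁺ the one sitting a position early relative to where it belongs.

K⁺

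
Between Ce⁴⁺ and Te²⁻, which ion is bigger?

Isoelectronic series (54 e⁻ each). Size is set by nuclear charge: more protons means a smaller ion. Ce⁴⁺ (Z=58), Te²⁻ (Z=52).

Te²⁻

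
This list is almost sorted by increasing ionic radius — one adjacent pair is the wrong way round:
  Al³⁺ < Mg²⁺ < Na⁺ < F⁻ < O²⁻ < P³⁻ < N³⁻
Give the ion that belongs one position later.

P³⁻

The pair P³⁻, N³⁻ is the wrong way round — both in group 15 with the same charge; N³⁻ (period 2) has the smaller radius. All other adjacent pairs agree with periodic trends, so P³⁻ is the misplaced ion.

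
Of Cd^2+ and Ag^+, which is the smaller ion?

Cd^2+

These species are isoelectronic with 46 electrons. The only difference is the number of protons: Cd^2+ (Z=48), Ag^+ (Z=47). The strongest nuclear pull (Cd^2+) gives the smallest ion.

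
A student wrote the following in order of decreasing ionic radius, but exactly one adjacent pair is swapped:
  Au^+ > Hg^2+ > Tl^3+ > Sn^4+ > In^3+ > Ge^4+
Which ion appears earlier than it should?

Sn^4+

Check each adjacent pair. Sn^4+ and In^3+ are reversed: both have 46 electrons but Z(Sn)=50 > Z(In)=49, so Sn^4+ should be the smaller of the two. No other neighbouring pair contradicts the periodic trends, so Sn^4+ is the ion listed too early.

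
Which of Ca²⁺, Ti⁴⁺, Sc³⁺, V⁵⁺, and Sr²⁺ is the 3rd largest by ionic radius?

V⁵⁺ has 18 e⁻ (Z=23), Ti⁴⁺ has 18 e⁻ (Z=22), Sc³⁺ has 18 e⁻ (Z=21), Ca²⁺ has 18 e⁻ (Z=20), Sr²⁺ has 36 e⁻ (Z=38). V⁵⁺ < Ti⁴⁺ (isoelectronic, higher Z=23 is smaller); Ti⁴⁺ < Sc³⁺ (both 18 e⁻, Z=22>21); Sc³⁺ < Ca²⁺ (isoelectronic, higher Z=21 is smaller); Ca²⁺ < Sr²⁺ (same group, period 4 vs 5).
So the order is V⁵⁺ < Ti⁴⁺ < Sc³⁺ < Ca²⁺ < Sr²⁺; the 3rd-largest ion is Sc³⁺.

Sc³⁺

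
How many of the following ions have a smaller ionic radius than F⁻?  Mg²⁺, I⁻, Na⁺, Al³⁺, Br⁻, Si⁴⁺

4

Electron counts and nuclear charges: Si⁴⁺ has 10 e⁻ (Z=14), Al³⁺ has 10 e⁻ (Z=13), Mg²⁺ has 10 e⁻ (Z=12), Na⁺ has 10 e⁻ (Z=11), F⁻ has 10 e⁻ (Z=9), Br⁻ has 36 e⁻ (Z=35), I⁻ has 54 e⁻ (Z=53). Si⁴⁺ < Al³⁺ (both 10 e⁻, Z=14>13); Al³⁺ < Mg²⁺ (isoelectronic, higher Z=13 is smaller); Mg²⁺ < Na⁺ (both 10 e⁻, Z=12>11); Na⁺ < F⁻ (isoelectronic, higher Z=11 is smaller); F⁻ < Br⁻ (same group, 2 shells fewer); Br⁻ < I⁻ (same group, 1 shell fewer).
Ordering all of them (including F⁻) by radius gives Si⁴⁺ < Al³⁺ < Mg²⁺ < Na⁺ < F⁻ < Br⁻ < I⁻. So 4 are smaller.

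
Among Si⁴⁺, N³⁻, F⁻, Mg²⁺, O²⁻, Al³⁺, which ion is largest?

N³⁻

All of these have 10 electrons (isoelectronic). With the same electron cloud, the ion with the most protons pulls it in tightest. Nuclear charges: Si⁴⁺ (Z=14), Al³⁺ (Z=13), Mg²⁺ (Z=12), F⁻ (Z=9), O²⁻ (Z=8), N³⁻ (Z=7). Highest Z is smallest.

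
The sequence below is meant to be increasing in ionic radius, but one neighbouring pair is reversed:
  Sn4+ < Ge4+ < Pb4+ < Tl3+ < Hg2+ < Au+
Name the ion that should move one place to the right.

Sn4+

Scanning neighbour by neighbour, only Sn4+/Ge4+ violates a trend: Ge4+ and Sn4+ are in one column with the same charge; the lighter period-4 ion has one fewer shell and is smaller. That makes Sn4+ the one sitting a position early relative to where it belongs.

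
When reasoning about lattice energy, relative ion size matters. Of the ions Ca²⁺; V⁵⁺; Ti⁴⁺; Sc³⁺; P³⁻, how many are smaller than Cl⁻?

Each ion has 18 electrons. The ranking follows nuclear charge in reverse — greater Z gives a smaller radius. V⁵⁺ (Z=23), Ti⁴⁺ (Z=22), Sc³⁺ (Z=21), Ca²⁺ (Z=20), Cl⁻ (Z=17), P³⁻ (Z=15).
Relative to Cl⁻, the ions that are smaller are V⁵⁺, Ti⁴⁺, Sc³⁺, Ca²⁺. That's 4.

4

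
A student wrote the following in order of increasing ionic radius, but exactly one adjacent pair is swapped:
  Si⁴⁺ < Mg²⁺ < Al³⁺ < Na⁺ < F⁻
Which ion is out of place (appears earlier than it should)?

Mg²⁺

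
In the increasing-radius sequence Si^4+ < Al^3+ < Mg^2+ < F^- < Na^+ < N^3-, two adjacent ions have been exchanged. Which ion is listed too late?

Na^+

Check each adjacent pair. F^- and Na^+ are reversed: Na^+ and F^- share 10 electrons; the higher nuclear charge on Na (Z=11) contracts it more, so Na^+ < F^-. No other neighbouring pair contradicts the periodic trends, so Na^+ is the ion listed too late.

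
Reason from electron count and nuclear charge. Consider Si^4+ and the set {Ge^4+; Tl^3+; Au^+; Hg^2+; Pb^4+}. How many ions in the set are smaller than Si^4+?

0

Electron counts and nuclear charges: Si^4+: 10 e⁻, Z=14, Ge^4+: 28 e⁻, Z=32, Pb^4+: 78 e⁻, Z=82, Tl^3+: 78 e⁻, Z=81, Hg^2+: 78 e⁻, Z=80, Au^+: 78 e⁻, Z=79. Si^4+ < Ge^4+ (same group, period 3 vs 4); Ge^4+ < Pb^4+ (same group, period 4 vs 6); Pb^4+ < Tl^3+ (isoelectronic, higher Z=82 is smaller); Tl^3+ < Hg^2+ (both 78 e⁻, Z=81>80); Hg^2+ < Au^+ (isoelectronic, higher Z=80 is smaller).
Placing each against Si^4+: smaller — none; larger — Ge^4+, Pb^4+, Tl^3+, Hg^2+, Au^+. So 0 are smaller.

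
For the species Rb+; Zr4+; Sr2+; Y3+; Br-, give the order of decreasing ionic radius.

All of these have 36 electrons (isoelectronic). With the same electron cloud, the ion with the most protons pulls it in tightest. Nuclear charges: Zr4+ (Z=40), Y3+ (Z=39), Sr2+ (Z=38), Rb+ (Z=37), Br- (Z=35). Highest Z is smallest.

Br- > Rb+ > Sr2+ > Y3+ > Zr4+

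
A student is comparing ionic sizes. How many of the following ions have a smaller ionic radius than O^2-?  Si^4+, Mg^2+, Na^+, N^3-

All of these have 10 electrons (isoelectronic). With the same electron cloud, the ion with the most protons pulls it in tightest. Nuclear charges: Si^4+ (Z=14), Mg^2+ (Z=12), Na^+ (Z=11), O^2- (Z=8), N^3- (Z=7). Highest Z is smallest.
Ordering all of them (including O^2-) by radius gives Si^4+ < Mg^2+ < Na^+ < O^2- < N^3-. That's 3.

3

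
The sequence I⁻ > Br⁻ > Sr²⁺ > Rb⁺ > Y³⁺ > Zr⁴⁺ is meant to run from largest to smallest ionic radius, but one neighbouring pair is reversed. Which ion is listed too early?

Sr²⁺

Scanning neighbour by neighbour, only Sr²⁺/Rb⁺ violates a trend: they are isoelectronic (36 e⁻) and Sr has more protons than Rb (38 vs 37), making Sr²⁺ smaller. That makes Sr²⁺ the one sitting a position early relative to where it belongs.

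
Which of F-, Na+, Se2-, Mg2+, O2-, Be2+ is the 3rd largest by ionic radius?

Be2+: 2 e⁻, Z=4, Mg2+: 10 e⁻, Z=12, Na+: 10 e⁻, Z=11, F-: 10 e⁻, Z=9, O2-: 10 e⁻, Z=8, Se2-: 36 e⁻, Z=34. Be2+ < Mg2+ (same group, period 2 vs 3); Mg2+ < Na+ (isoelectronic, higher Z=12 is smaller); Na+ < F- (both 10 e⁻, Z=11>9); F- < O2- (both 10 e⁻, Z=9>8); O2- < Se2- (same group, period 2 vs 4).
Ordering: Be2+ < Mg2+ < Na+ < F- < O2- < Se2-. The 3rd largest is F-.

F-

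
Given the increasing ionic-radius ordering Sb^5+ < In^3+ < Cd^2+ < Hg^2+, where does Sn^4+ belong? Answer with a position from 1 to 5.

2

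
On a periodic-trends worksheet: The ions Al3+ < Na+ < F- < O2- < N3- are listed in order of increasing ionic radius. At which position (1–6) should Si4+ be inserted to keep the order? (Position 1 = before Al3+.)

Isoelectronic series (10 e⁻ each). Size is set by nuclear charge: more protons means a smaller ion. Si4+ (Z=14), Al3+ (Z=13), Na+ (Z=11), F- (Z=9), O2- (Z=8), N3- (Z=7).
The complete sequence is Si4+ < Al3+ < Na+ < F- < O2- < N3-. Si4+ sits at position 1.

1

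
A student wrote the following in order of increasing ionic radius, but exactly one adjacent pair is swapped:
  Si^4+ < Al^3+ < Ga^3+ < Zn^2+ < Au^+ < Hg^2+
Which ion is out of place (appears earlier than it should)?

Au^+

Compare adjacent ions: Hg^2+ and Au^+ share 78 electrons; the higher nuclear charge on Hg (Z=80) contracts it more, so Hg^2+ < Au^+ — yet in this increasing list Au^+ sits before Hg^2+. Nothing else is reversed, so Au^+ should move one place to the right.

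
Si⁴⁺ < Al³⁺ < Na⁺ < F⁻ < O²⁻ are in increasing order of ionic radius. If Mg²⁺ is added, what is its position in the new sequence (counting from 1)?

Each ion has 10 electrons. The ranking follows nuclear charge in reverse — greater Z gives a smaller radius. Si⁴⁺ (Z=14), Al³⁺ (Z=13), Mg²⁺ (Z=12), Na⁺ (Z=11), F⁻ (Z=9), O²⁻ (Z=8).
With Mg²⁺ included the full order is Si⁴⁺ < Al³⁺ < Mg²⁺ < Na⁺ < F⁻ < O²⁻, so it takes position 3.

3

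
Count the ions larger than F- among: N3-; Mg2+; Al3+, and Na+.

1

These species are isoelectronic with 10 electrons. The only difference is the number of protons: Al3+ (Z=13), Mg2+ (Z=12), Na+ (Z=11), F- (Z=9), N3- (Z=7). The strongest nuclear pull (Al3+) gives the smallest ion.
Placing each against F-: smaller — Al3+, Mg2+, Na+; larger — N3-. Count: 1.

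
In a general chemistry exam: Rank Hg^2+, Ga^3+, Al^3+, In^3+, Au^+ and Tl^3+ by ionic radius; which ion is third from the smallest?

Al^3+: 10 e⁻, Z=13, Ga^3+: 28 e⁻, Z=31, In^3+: 46 e⁻, Z=49, Tl^3+: 78 e⁻, Z=81, Hg^2+: 78 e⁻, Z=80, Au^+: 78 e⁻, Z=79. Al^3+ < Ga^3+ (same group, period 3 vs 4); Ga^3+ < In^3+ (same group, 1 shell fewer); In^3+ < Tl^3+ (same group, period 5 vs 6); Tl^3+ < Hg^2+ (both 78 e⁻, Z=81>80); Hg^2+ < Au^+ (isoelectronic, higher Z=80 is smaller).
Ordering: Al^3+ < Ga^3+ < In^3+ < Tl^3+ < Hg^2+ < Au^+. The third smallest is In^3+.

In^3+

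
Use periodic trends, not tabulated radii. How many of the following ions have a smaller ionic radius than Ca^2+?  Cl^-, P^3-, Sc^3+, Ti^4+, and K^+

2

Each ion has 18 electrons. The ranking follows nuclear charge in reverse — greater Z gives a smaller radius. Ti^4+ (Z=22), Sc^3+ (Z=21), Ca^2+ (Z=20), K^+ (Z=19), Cl^- (Z=17), P^3- (Z=15).
Overall: Ti^4+ < Sc^3+ < Ca^2+ < K^+ < Cl^- < P^3-. Ca^2+ has 2 below it and 3 above. That's 2.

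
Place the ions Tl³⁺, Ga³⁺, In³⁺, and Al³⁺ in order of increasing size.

Same group, same charge. Going down the group adds an extra shell of electrons, so the ion gets larger: Al³⁺ is highest in the group and smallest.

Al³⁺ < Ga³⁺ < In³⁺ < Tl³⁺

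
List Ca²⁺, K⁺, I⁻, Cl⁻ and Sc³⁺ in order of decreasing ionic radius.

I⁻ > Cl⁻ > K⁺ > Ca²⁺ > Sc³⁺

Work out protons and electrons: Sc³⁺: 18 e⁻, Z=21, Ca²⁺: 18 e⁻, Z=20, K⁺: 18 e⁻, Z=19, Cl⁻: 18 e⁻, Z=17, I⁻: 54 e⁻, Z=53. Sc³⁺ < Ca²⁺ (isoelectronic, higher Z=21 is smaller); Ca²⁺ < K⁺ (isoelectronic, higher Z=20 is smaller); K⁺ < Cl⁻ (isoelectronic, higher Z=19 is smaller); Cl⁻ < I⁻ (same group, period 3 vs 5).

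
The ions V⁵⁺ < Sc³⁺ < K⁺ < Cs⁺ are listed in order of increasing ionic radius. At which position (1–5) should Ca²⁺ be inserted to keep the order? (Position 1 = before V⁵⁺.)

First list Z and electron count for each: V⁵⁺: 18 e⁻, Z=23, Sc³⁺: 18 e⁻, Z=21, Ca²⁺: 18 e⁻, Z=20, K⁺: 18 e⁻, Z=19, Cs⁺: 54 e⁻, Z=55. V⁵⁺ < Sc³⁺ (isoelectronic, higher Z=23 is smaller); Sc³⁺ < Ca²⁺ (isoelectronic, higher Z=21 is smaller); Ca²⁺ < K⁺ (isoelectronic, higher Z=20 is smaller); K⁺ < Cs⁺ (same group, period 4 vs 6).
With Ca²⁺ included the full order is V⁵⁺ < Sc³⁺ < Ca²⁺ < K⁺ < Cs⁺, so it takes position 3.

3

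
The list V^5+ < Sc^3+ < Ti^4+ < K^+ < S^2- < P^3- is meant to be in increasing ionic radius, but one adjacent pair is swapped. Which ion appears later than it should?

Ti^4+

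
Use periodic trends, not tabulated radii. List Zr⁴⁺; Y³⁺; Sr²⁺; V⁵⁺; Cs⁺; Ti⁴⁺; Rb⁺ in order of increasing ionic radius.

V⁵⁺ < Ti⁴⁺ < Zr⁴⁺ < Y³⁺ < Sr²⁺ < Rb⁺ < Cs⁺

Work out protons and electrons: V⁵⁺ (Z=23, 18 e⁻), Ti⁴⁺ (Z=22, 18 e⁻), Zr⁴⁺ (Z=40, 36 e⁻), Y³⁺ (Z=39, 36 e⁻), Sr²⁺ (Z=38, 36 e⁻), Rb⁺ (Z=37, 36 e⁻), Cs⁺ (Z=55, 54 e⁻). V⁵⁺ < Ti⁴⁺ (isoelectronic, higher Z=23 is smaller); Ti⁴⁺ < Zr⁴⁺ (same group, period 4 vs 5); Zr⁴⁺ < Y³⁺ (both 36 e⁻, Z=40>39); Y³⁺ < Sr²⁺ (isoelectronic, higher Z=39 is smaller); Sr²⁺ < Rb⁺ (both 36 e⁻, Z=38>37); Rb⁺ < Cs⁺ (same group, 1 shell fewer).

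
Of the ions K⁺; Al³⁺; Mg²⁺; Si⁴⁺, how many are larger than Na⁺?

1

Tabulating Z and e⁻: Si⁴⁺ (Z=14, 10 e⁻), Al³⁺ (Z=13, 10 e⁻), Mg²⁺ (Z=12, 10 e⁻), Na⁺ (Z=11, 10 e⁻), K⁺ (Z=19, 18 e⁻). Si⁴⁺ < Al³⁺ (isoelectronic, higher Z=14 is smaller); Al³⁺ < Mg²⁺ (isoelectronic, higher Z=13 is smaller); Mg²⁺ < Na⁺ (isoelectronic, higher Z=12 is smaller); Na⁺ < K⁺ (same group, 1 shell fewer).
Relative to Na⁺, the ions that are larger are K⁺. That's 1.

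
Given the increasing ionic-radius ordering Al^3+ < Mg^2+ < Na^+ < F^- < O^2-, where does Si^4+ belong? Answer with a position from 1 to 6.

1

Isoelectronic series (10 e⁻ each). Size is set by nuclear charge: more protons means a smaller ion. Si^4+ (Z=14), Al^3+ (Z=13), Mg^2+ (Z=12), Na^+ (Z=11), F^- (Z=9), O^2- (Z=8).
Merged order: Si^4+ < Al^3+ < Mg^2+ < Na^+ < F^- < O^2- — Si^4+ is number 1.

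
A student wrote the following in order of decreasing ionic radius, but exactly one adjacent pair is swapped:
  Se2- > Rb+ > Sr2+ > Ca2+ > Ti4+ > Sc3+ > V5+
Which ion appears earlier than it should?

Compare adjacent ions: both have 18 electrons but Z(Ti)=22 > Z(Sc)=21, so Ti4+ should be the smaller of the two — yet in this decreasing list Ti4+ sits before Sc3+. Nothing else is reversed, so Ti4+ should move one place to the right.

Ti4+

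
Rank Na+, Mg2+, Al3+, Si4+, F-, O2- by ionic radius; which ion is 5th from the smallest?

Each ion has 10 electrons. The ranking follows nuclear charge in reverse — greater Z gives a smaller radius. Si4+ (Z=14), Al3+ (Z=13), Mg2+ (Z=12), Na+ (Z=11), F- (Z=9), O2- (Z=8).
Ordering: Si4+ < Al3+ < Mg2+ < Na+ < F- < O2-. The 5th smallest is F-.

F-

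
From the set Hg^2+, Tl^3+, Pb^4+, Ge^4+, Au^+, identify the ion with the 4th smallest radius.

Hg^2+

Electron counts and nuclear charges: Ge^4+ has 28 e⁻ (Z=32), Pb^4+ has 78 e⁻ (Z=82), Tl^3+ has 78 e⁻ (Z=81), Hg^2+ has 78 e⁻ (Z=80), Au^+ has 78 e⁻ (Z=79). Ge^4+ < Pb^4+ (same group, period 4 vs 6); Pb^4+ < Tl^3+ (isoelectronic, higher Z=82 is smaller); Tl^3+ < Hg^2+ (isoelectronic, higher Z=81 is smaller); Hg^2+ < Au^+ (isoelectronic, higher Z=80 is smaller).
Full ascending order: Ge^4+ < Pb^4+ < Tl^3+ < Hg^2+ < Au^+. Counting from the smallest, position 4 is Hg^2+.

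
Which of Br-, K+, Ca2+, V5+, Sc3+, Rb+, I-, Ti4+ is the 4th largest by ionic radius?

K+

Tabulating Z and e⁻: V5+ (Z=23, 18 e⁻), Ti4+ (Z=22, 18 e⁻), Sc3+ (Z=21, 18 e⁻), Ca2+ (Z=20, 18 e⁻), K+ (Z=19, 18 e⁻), Rb+ (Z=37, 36 e⁻), Br- (Z=35, 36 e⁻), I- (Z=53, 54 e⁻). V5+ < Ti4+ (isoelectronic, higher Z=23 is smaller); Ti4+ < Sc3+ (isoelectronic, higher Z=22 is smaller); Sc3+ < Ca2+ (isoelectronic, higher Z=21 is smaller); Ca2+ < K+ (both 18 e⁻, Z=20>19); K+ < Rb+ (same group, period 4 vs 5); Rb+ < Br- (both 36 e⁻, Z=37>35); Br- < I- (same group, 1 shell fewer).
That gives V5+ < Ti4+ < Sc3+ < Ca2+ < K+ < Rb+ < Br- < I-. From the largest end, number 4 is K+.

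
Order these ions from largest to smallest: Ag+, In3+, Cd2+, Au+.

Au+ > Ag+ > Cd2+ > In3+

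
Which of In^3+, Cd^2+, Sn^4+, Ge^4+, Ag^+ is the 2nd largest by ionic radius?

Cd^2+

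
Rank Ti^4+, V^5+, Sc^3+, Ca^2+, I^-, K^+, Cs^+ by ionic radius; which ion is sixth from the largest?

Ti^4+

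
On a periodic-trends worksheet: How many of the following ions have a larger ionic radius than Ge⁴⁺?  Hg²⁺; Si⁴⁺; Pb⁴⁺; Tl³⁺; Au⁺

4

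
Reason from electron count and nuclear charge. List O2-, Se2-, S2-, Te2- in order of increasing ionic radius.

O2- < S2- < Se2- < Te2-

Same group, same charge. Going down the group adds an extra shell of electrons, so the ion gets larger: O2- is highest in the group and smallest.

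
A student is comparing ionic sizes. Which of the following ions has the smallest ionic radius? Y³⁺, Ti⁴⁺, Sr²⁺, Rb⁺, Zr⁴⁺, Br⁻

Ti⁴⁺

Ti⁴⁺: 18 e⁻, Z=22, Zr⁴⁺: 36 e⁻, Z=40, Y³⁺: 36 e⁻, Z=39, Sr²⁺: 36 e⁻, Z=38, Rb⁺: 36 e⁻, Z=37, Br⁻: 36 e⁻, Z=35. Ti⁴⁺ < Zr⁴⁺ (same group, 1 shell fewer); Zr⁴⁺ < Y³⁺ (both 36 e⁻, Z=40>39); Y³⁺ < Sr²⁺ (both 36 e⁻, Z=39>38); Sr²⁺ < Rb⁺ (isoelectronic, higher Z=38 is smaller); Rb⁺ < Br⁻ (isoelectronic, higher Z=37 is smaller).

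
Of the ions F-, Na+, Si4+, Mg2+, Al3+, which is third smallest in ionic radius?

Mg2+

All of these have 10 electrons (isoelectronic). With the same electron cloud, the ion with the most protons pulls it in tightest. Nuclear charges: Si4+ (Z=14), Al3+ (Z=13), Mg2+ (Z=12), Na+ (Z=11), F- (Z=9). Highest Z is smallest.
Full ascending order: Si4+ < Al3+ < Mg2+ < Na+ < F-. Counting from the smallest, position 3 is Mg2+.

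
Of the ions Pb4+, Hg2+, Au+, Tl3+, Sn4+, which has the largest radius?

Electron counts and nuclear charges: Sn4+ (Z=50, 46 e⁻), Pb4+ (Z=82, 78 e⁻), Tl3+ (Z=81, 78 e⁻), Hg2+ (Z=80, 78 e⁻), Au+ (Z=79, 78 e⁻). Sn4+ < Pb4+ (same group, period 5 vs 6); Pb4+ < Tl3+ (both 78 e⁻, Z=82>81); Tl3+ < Hg2+ (both 78 e⁻, Z=81>80); Hg2+ < Au+ (isoelectronic, higher Z=80 is smaller).

Au+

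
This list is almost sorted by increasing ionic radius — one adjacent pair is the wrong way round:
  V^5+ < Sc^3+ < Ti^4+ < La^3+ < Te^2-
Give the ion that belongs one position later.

The pair Sc^3+, Ti^4+ is the wrong way round — Ti^4+ and Sc^3+ share 18 electrons; the higher nuclear charge on Ti (Z=22) contracts it more, so Ti^4+ < Sc^3+. All other adjacent pairs agree with periodic trends, so Sc^3+ is the misplaced ion.

Sc^3+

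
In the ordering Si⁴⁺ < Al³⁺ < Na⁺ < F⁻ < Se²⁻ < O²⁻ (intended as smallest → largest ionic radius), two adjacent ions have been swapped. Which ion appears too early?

The pair Se²⁻, O²⁻ is the wrong way round — same group and charge — period 2 sits above period 4, so O²⁻ is smaller. All other adjacent pairs agree with periodic trends, so Se²⁻ is the misplaced ion.

Se²⁻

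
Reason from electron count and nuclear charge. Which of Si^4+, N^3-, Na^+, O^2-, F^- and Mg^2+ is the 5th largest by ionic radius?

All of these have 10 electrons (isoelectronic). With the same electron cloud, the ion with the most protons pulls it in tightest. Nuclear charges: Si^4+ (Z=14), Mg^2+ (Z=12), Na^+ (Z=11), F^- (Z=9), O^2- (Z=8), N^3- (Z=7). Highest Z is smallest.
Ordering: Si^4+ < Mg^2+ < Na^+ < F^- < O^2- < N^3-. The 5th largest is Mg^2+.

Mg^2+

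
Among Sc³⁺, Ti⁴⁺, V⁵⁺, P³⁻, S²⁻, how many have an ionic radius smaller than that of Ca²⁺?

3

These species are isoelectronic with 18 electrons. The only difference is the number of protons: V⁵⁺ (Z=23), Ti⁴⁺ (Z=22), Sc³⁺ (Z=21), Ca²⁺ (Z=20), S²⁻ (Z=16), P³⁻ (Z=15). The strongest nuclear pull (V⁵⁺) gives the smallest ion.
Placing each against Ca²⁺: smaller — V⁵⁺, Ti⁴⁺, Sc³⁺; larger — S²⁻, P³⁻. So 3 are smaller.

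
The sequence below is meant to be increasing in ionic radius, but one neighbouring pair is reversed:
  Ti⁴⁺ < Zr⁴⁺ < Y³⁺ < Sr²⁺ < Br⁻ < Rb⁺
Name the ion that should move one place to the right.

Check each adjacent pair. Br⁻ and Rb⁺ are reversed: they are isoelectronic (36 e⁻) and Rb has more protons than Br (37 vs 35), making Rb⁺ smaller. No other neighbouring pair contradicts the periodic trends, so Br⁻ is the ion listed too early.

Br⁻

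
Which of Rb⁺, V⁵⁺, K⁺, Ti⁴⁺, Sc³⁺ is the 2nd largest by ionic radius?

K⁺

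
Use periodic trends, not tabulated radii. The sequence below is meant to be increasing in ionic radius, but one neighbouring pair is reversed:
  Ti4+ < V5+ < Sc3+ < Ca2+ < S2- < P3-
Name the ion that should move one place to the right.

Check each adjacent pair. Ti4+ and V5+ are reversed: V5+ and Ti4+ share 18 electrons; the higher nuclear charge on V (Z=23) contracts it more, so V5+ < Ti4+. No other neighbouring pair contradicts the periodic trends, so Ti4+ is the ion listed too early.

Ti4+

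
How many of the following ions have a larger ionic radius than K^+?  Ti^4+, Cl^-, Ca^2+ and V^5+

1

Each ion has 18 electrons. The ranking follows nuclear charge in reverse — greater Z gives a smaller radius. V^5+ (Z=23), Ti^4+ (Z=22), Ca^2+ (Z=20), K^+ (Z=19), Cl^- (Z=17).
Placing each against K^+: smaller — V^5+, Ti^4+, Ca^2+; larger — Cl^-. That's 1.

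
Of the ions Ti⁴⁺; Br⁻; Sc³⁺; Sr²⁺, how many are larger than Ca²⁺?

2

Ti⁴⁺: 18 e⁻, Z=22, Sc³⁺: 18 e⁻, Z=21, Ca²⁺: 18 e⁻, Z=20, Sr²⁺: 36 e⁻, Z=38, Br⁻: 36 e⁻, Z=35. Ti⁴⁺ < Sc³⁺ (both 18 e⁻, Z=22>21); Sc³⁺ < Ca²⁺ (both 18 e⁻, Z=21>20); Ca²⁺ < Sr²⁺ (same group, period 4 vs 5); Sr²⁺ < Br⁻ (isoelectronic, higher Z=38 is smaller).
Overall: Ti⁴⁺ < Sc³⁺ < Ca²⁺ < Sr²⁺ < Br⁻. Ca²⁺ has 2 below it and 2 above. That's 2.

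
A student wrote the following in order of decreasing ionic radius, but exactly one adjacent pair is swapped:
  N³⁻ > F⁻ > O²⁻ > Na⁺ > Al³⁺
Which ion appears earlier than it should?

Scanning neighbour by neighbour, only F⁻/O²⁻ violates a trend: both have 10 electrons but Z(F)=9 > Z(O)=8, so F⁻ should be the smaller of the two. That makes F⁻ the one sitting a position early relative to where it belongs.

F⁻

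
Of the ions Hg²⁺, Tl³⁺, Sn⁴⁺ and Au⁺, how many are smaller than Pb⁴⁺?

Work out protons and electrons: Sn⁴⁺: 46 e⁻, Z=50, Pb⁴⁺: 78 e⁻, Z=82, Tl³⁺: 78 e⁻, Z=81, Hg²⁺: 78 e⁻, Z=80, Au⁺: 78 e⁻, Z=79. Sn⁴⁺ < Pb⁴⁺ (same group, period 5 vs 6); Pb⁴⁺ < Tl³⁺ (both 78 e⁻, Z=82>81); Tl³⁺ < Hg²⁺ (both 78 e⁻, Z=81>80); Hg²⁺ < Au⁺ (both 78 e⁻, Z=80>79).
Overall: Sn⁴⁺ < Pb⁴⁺ < Tl³⁺ < Hg²⁺ < Au⁺. Pb⁴⁺ has 1 below it and 3 above. Count: 1.

1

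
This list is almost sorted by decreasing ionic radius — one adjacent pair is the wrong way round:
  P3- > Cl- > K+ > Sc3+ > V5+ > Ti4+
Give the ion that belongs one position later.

V5+

Check each adjacent pair. V5+ and Ti4+ are reversed: they are isoelectronic (18 e⁻) and V has more protons than Ti (23 vs 22), making V5+ smaller. No other neighbouring pair contradicts the periodic trends, so V5+ is the ion listed too early.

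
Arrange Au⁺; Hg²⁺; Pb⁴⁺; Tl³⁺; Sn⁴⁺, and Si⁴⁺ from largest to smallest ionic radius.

Au⁺ > Hg²⁺ > Tl³⁺ > Pb⁴⁺ > Sn⁴⁺ > Si⁴⁺

First list Z and electron count for each: Si⁴⁺: 10 e⁻, Z=14, Sn⁴⁺: 46 e⁻, Z=50, Pb⁴⁺: 78 e⁻, Z=82, Tl³⁺: 78 e⁻, Z=81, Hg²⁺: 78 e⁻, Z=80, Au⁺: 78 e⁻, Z=79. Si⁴⁺ < Sn⁴⁺ (same group, 2 shells fewer); Sn⁴⁺ < Pb⁴⁺ (same group, 1 shell fewer); Pb⁴⁺ < Tl³⁺ (both 78 e⁻, Z=82>81); Tl³⁺ < Hg²⁺ (both 78 e⁻, Z=81>80); Hg²⁺ < Au⁺ (isoelectronic, higher Z=80 is smaller).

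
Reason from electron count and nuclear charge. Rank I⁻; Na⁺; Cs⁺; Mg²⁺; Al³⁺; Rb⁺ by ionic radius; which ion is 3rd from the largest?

Rb⁺

Work out protons and electrons: Al³⁺ has 10 e⁻ (Z=13), Mg²⁺ has 10 e⁻ (Z=12), Na⁺ has 10 e⁻ (Z=11), Rb⁺ has 36 e⁻ (Z=37), Cs⁺ has 54 e⁻ (Z=55), I⁻ has 54 e⁻ (Z=53). Al³⁺ < Mg²⁺ (both 10 e⁻, Z=13>12); Mg²⁺ < Na⁺ (isoelectronic, higher Z=12 is smaller); Na⁺ < Rb⁺ (same group, period 3 vs 5); Rb⁺ < Cs⁺ (same group, period 5 vs 6); Cs⁺ < I⁻ (both 54 e⁻, Z=55>53).
That gives Al³⁺ < Mg²⁺ < Na⁺ < Rb⁺ < Cs⁺ < I⁻. From the largest end, number 3 is Rb⁺.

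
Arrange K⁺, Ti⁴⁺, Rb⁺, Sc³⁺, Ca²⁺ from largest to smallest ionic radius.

Rb⁺ > K⁺ > Ca²⁺ > Sc³⁺ > Ti⁴⁺

Ti⁴⁺ has 18 e⁻ (Z=22), Sc³⁺ has 18 e⁻ (Z=21), Ca²⁺ has 18 e⁻ (Z=20), K⁺ has 18 e⁻ (Z=19), Rb⁺ has 36 e⁻ (Z=37). Ti⁴⁺ < Sc³⁺ (isoelectronic, higher Z=22 is smaller); Sc³⁺ < Ca²⁺ (isoelectronic, higher Z=21 is smaller); Ca²⁺ < K⁺ (both 18 e⁻, Z=20>19); K⁺ < Rb⁺ (same group, 1 shell fewer).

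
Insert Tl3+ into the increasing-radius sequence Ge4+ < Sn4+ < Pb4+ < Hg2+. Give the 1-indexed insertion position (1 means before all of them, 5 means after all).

4

Tabulating Z and e⁻: Ge4+ (Z=32, 28 e⁻), Sn4+ (Z=50, 46 e⁻), Pb4+ (Z=82, 78 e⁻), Tl3+ (Z=81, 78 e⁻), Hg2+ (Z=80, 78 e⁻). Ge4+ < Sn4+ (same group, period 4 vs 5); Sn4+ < Pb4+ (same group, period 5 vs 6); Pb4+ < Tl3+ (isoelectronic, higher Z=82 is smaller); Tl3+ < Hg2+ (both 78 e⁻, Z=81>80).
The complete sequence is Ge4+ < Sn4+ < Pb4+ < Tl3+ < Hg2+. Tl3+ sits at position 4.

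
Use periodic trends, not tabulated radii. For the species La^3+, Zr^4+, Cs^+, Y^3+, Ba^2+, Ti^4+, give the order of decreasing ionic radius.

Cs^+ > Ba^2+ > La^3+ > Y^3+ > Zr^4+ > Ti^4+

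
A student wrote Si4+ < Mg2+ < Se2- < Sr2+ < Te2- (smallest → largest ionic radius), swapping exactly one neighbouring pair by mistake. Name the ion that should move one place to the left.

Sr2+

Compare adjacent ions: Sr2+ and Se2- share 36 electrons; the higher nuclear charge on Sr (Z=38) contracts it more, so Sr2+ < Se2- — yet in this increasing list Se2- sits before Sr2+. Nothing else is reversed, so Sr2+ should move one place to the left.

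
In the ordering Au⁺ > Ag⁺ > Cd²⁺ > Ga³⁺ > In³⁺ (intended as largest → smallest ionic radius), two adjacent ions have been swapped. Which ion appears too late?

In³⁺

The pair Ga³⁺, In³⁺ is the wrong way round — same group and charge — period 4 sits above period 5, so Ga³⁺ is smaller. All other adjacent pairs agree with periodic trends, so In³⁺ is the misplaced ion.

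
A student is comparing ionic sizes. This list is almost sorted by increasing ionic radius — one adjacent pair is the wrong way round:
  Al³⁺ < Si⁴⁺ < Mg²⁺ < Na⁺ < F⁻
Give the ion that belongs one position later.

The pair Al³⁺, Si⁴⁺ is the wrong way round — they are isoelectronic (10 e⁻) and Si has more protons than Al (14 vs 13), making Si⁴⁺ smaller. All other adjacent pairs agree with periodic trends, so Al³⁺ is the misplaced ion.

Al³⁺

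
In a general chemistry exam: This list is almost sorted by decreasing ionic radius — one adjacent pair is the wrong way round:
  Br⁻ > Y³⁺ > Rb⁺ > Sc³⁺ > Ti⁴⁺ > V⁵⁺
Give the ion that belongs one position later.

Compare adjacent ions: both have 36 electrons but Z(Y)=39 > Z(Rb)=37, so Y³⁺ should be the smaller of the two — yet in this decreasing list Y³⁺ sits before Rb⁺. Nothing else is reversed, so Y³⁺ should move one place to the right.

Y³⁺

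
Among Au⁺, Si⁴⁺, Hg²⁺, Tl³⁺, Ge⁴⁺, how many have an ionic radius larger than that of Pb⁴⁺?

First list Z and electron count for each: Si⁴⁺: 10 e⁻, Z=14, Ge⁴⁺: 28 e⁻, Z=32, Pb⁴⁺: 78 e⁻, Z=82, Tl³⁺: 78 e⁻, Z=81, Hg²⁺: 78 e⁻, Z=80, Au⁺: 78 e⁻, Z=79. Si⁴⁺ < Ge⁴⁺ (same group, period 3 vs 4); Ge⁴⁺ < Pb⁴⁺ (same group, period 4 vs 6); Pb⁴⁺ < Tl³⁺ (isoelectronic, higher Z=82 is smaller); Tl³⁺ < Hg²⁺ (isoelectronic, higher Z=81 is smaller); Hg²⁺ < Au⁺ (isoelectronic, higher Z=80 is smaller).
Relative to Pb⁴⁺, the ions that are larger are Tl³⁺, Hg²⁺, Au⁺. Count: 3.

3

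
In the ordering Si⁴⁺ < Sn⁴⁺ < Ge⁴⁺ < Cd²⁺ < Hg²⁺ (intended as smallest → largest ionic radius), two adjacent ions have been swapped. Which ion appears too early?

Scanning neighbour by neighbour, only Sn⁴⁺/Ge⁴⁺ violates a trend: same group and charge — period 4 sits above period 5, so Ge⁴⁺ is smaller. That makes Sn⁴⁺ the one sitting a position early relative to where it belongs.

Sn⁴⁺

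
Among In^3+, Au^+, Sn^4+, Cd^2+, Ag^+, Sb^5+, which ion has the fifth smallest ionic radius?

Ag^+

Work out protons and electrons: Sb^5+ (Z=51, 46 e⁻), Sn^4+ (Z=50, 46 e⁻), In^3+ (Z=49, 46 e⁻), Cd^2+ (Z=48, 46 e⁻), Ag^+ (Z=47, 46 e⁻), Au^+ (Z=79, 78 e⁻). Sb^5+ < Sn^4+ (both 46 e⁻, Z=51>50); Sn^4+ < In^3+ (isoelectronic, higher Z=50 is smaller); In^3+ < Cd^2+ (isoelectronic, higher Z=49 is smaller); Cd^2+ < Ag^+ (both 46 e⁻, Z=48>47); Ag^+ < Au^+ (same group, 1 shell fewer).
Ordering: Sb^5+ < Sn^4+ < In^3+ < Cd^2+ < Ag^+ < Au^+. The fifth smallest is Ag^+.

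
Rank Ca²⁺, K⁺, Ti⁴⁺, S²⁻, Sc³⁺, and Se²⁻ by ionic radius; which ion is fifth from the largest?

Electron counts and nuclear charges: Ti⁴⁺: 18 e⁻, Z=22, Sc³⁺: 18 e⁻, Z=21, Ca²⁺: 18 e⁻, Z=20, K⁺: 18 e⁻, Z=19, S²⁻: 18 e⁻, Z=16, Se²⁻: 36 e⁻, Z=34. Ti⁴⁺ < Sc³⁺ (both 18 e⁻, Z=22>21); Sc³⁺ < Ca²⁺ (isoelectronic, higher Z=21 is smaller); Ca²⁺ < K⁺ (both 18 e⁻, Z=20>19); K⁺ < S²⁻ (isoelectronic, higher Z=19 is smaller); S²⁻ < Se²⁻ (same group, 1 shell fewer).
That gives Ti⁴⁺ < Sc³⁺ < Ca²⁺ < K⁺ < S²⁻ < Se²⁻. From the largest end, number 5 is Sc³⁺.

Sc³⁺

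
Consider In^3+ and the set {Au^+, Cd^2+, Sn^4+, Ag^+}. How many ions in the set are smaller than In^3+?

1

Sn^4+: 46 e⁻, Z=50, In^3+: 46 e⁻, Z=49, Cd^2+: 46 e⁻, Z=48, Ag^+: 46 e⁻, Z=47, Au^+: 78 e⁻, Z=79. Sn^4+ < In^3+ (isoelectronic, higher Z=50 is smaller); In^3+ < Cd^2+ (both 46 e⁻, Z=49>48); Cd^2+ < Ag^+ (isoelectronic, higher Z=48 is smaller); Ag^+ < Au^+ (same group, period 5 vs 6).
Placing each against In^3+: smaller — Sn^4+; larger — Cd^2+, Ag^+, Au^+. So 1 is smaller.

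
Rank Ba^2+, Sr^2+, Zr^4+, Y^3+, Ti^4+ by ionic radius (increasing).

Work out protons and electrons: Ti^4+: 18 e⁻, Z=22, Zr^4+: 36 e⁻, Z=40, Y^3+: 36 e⁻, Z=39, Sr^2+: 36 e⁻, Z=38, Ba^2+: 54 e⁻, Z=56. Ti^4+ < Zr^4+ (same group, 1 shell fewer); Zr^4+ < Y^3+ (both 36 e⁻, Z=40>39); Y^3+ < Sr^2+ (isoelectronic, higher Z=39 is smaller); Sr^2+ < Ba^2+ (same group, 1 shell fewer).

Ti^4+ < Zr^4+ < Y^3+ < Sr^2+ < Ba^2+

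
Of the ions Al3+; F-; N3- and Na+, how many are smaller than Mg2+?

These species are isoelectronic with 10 electrons. The only difference is the number of protons: Al3+ (Z=13), Mg2+ (Z=12), Na+ (Z=11), F- (Z=9), N3- (Z=7). The strongest nuclear pull (Al3+) gives the smallest ion.
Overall: Al3+ < Mg2+ < Na+ < F- < N3-. Mg2+ has 1 below it and 3 above. So 1 is smaller.

1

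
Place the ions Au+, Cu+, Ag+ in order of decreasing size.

These ions sit in one column with identical charge. Each step down the periodic table adds a principal shell, increasing the radius.

Au+ > Ag+ > Cu+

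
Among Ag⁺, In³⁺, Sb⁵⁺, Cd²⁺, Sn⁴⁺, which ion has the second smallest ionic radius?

All of these have 46 electrons (isoelectronic). With the same electron cloud, the ion with the most protons pulls it in tightest. Nuclear charges: Sb⁵⁺ (Z=51), Sn⁴⁺ (Z=50), In³⁺ (Z=49), Cd²⁺ (Z=48), Ag⁺ (Z=47). Highest Z is smallest.
Ordering: Sb⁵⁺ < Sn⁴⁺ < In³⁺ < Cd²⁺ < Ag⁺. The second smallest is Sn⁴⁺.

Sn⁴⁺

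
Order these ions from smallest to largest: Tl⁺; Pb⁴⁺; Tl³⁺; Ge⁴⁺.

Ge⁴⁺ < Pb⁴⁺ < Tl³⁺ < Tl⁺

Ge⁴⁺ (Z=32, 28 e⁻), Pb⁴⁺ (Z=82, 78 e⁻), Tl³⁺ (Z=81, 78 e⁻), Tl⁺ (Z=81, 80 e⁻). Ge⁴⁺ < Pb⁴⁺ (same group, period 4 vs 6); Pb⁴⁺ < Tl³⁺ (isoelectronic, higher Z=82 is smaller); Tl³⁺ < Tl⁺ (higher charge on the same element).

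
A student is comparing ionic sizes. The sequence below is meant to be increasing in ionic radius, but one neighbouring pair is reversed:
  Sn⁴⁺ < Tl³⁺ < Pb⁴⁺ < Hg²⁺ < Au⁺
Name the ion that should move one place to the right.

Compare adjacent ions: Pb⁴⁺ and Tl³⁺ share 78 electrons; the higher nuclear charge on Pb (Z=82) contracts it more, so Pb⁴⁺ < Tl³⁺ — yet in this increasing list Tl³⁺ sits before Pb⁴⁺. Nothing else is reversed, so Tl³⁺ should move one place to the right.

Tl³⁺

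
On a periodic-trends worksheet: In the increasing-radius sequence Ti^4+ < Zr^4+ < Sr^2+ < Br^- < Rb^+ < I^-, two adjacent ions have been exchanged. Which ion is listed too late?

Rb^+

Check each adjacent pair. Br^- and Rb^+ are reversed: Rb^+ and Br^- share 36 electrons; the higher nuclear charge on Rb (Z=37) contracts it more, so Rb^+ < Br^-. No other neighbouring pair contradicts the periodic trends, so Rb^+ is the ion listed too late.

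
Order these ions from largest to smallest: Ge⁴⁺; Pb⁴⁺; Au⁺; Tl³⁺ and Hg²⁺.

Work out protons and electrons: Ge⁴⁺: 28 e⁻, Z=32, Pb⁴⁺: 78 e⁻, Z=82, Tl³⁺: 78 e⁻, Z=81, Hg²⁺: 78 e⁻, Z=80, Au⁺: 78 e⁻, Z=79. Ge⁴⁺ < Pb⁴⁺ (same group, period 4 vs 6); Pb⁴⁺ < Tl³⁺ (both 78 e⁻, Z=82>81); Tl³⁺ < Hg²⁺ (isoelectronic, higher Z=81 is smaller); Hg²⁺ < Au⁺ (isoelectronic, higher Z=80 is smaller).

Au⁺ > Hg²⁺ > Tl³⁺ > Pb⁴⁺ > Ge⁴⁺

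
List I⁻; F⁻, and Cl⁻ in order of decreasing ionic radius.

These ions sit in one column with identical charge. Each step down the periodic table adds a principal shell, increasing the radius.

I⁻ > Cl⁻ > F⁻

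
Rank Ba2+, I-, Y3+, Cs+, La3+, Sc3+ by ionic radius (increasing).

Sc3+ < Y3+ < La3+ < Ba2+ < Cs+ < I-

Work out protons and electrons: Sc3+ has 18 e⁻ (Z=21), Y3+ has 36 e⁻ (Z=39), La3+ has 54 e⁻ (Z=57), Ba2+ has 54 e⁻ (Z=56), Cs+ has 54 e⁻ (Z=55), I- has 54 e⁻ (Z=53). Sc3+ < Y3+ (same group, period 4 vs 5); Y3+ < La3+ (same group, 1 shell fewer); La3+ < Ba2+ (isoelectronic, higher Z=57 is smaller); Ba2+ < Cs+ (both 54 e⁻, Z=56>55); Cs+ < I- (isoelectronic, higher Z=55 is smaller).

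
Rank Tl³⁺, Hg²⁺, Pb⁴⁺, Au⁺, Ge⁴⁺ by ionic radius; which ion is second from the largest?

Ge⁴⁺ has 28 e⁻ (Z=32), Pb⁴⁺ has 78 e⁻ (Z=82), Tl³⁺ has 78 e⁻ (Z=81), Hg²⁺ has 78 e⁻ (Z=80), Au⁺ has 78 e⁻ (Z=79). Ge⁴⁺ < Pb⁴⁺ (same group, period 4 vs 6); Pb⁴⁺ < Tl³⁺ (isoelectronic, higher Z=82 is smaller); Tl³⁺ < Hg²⁺ (isoelectronic, higher Z=81 is smaller); Hg²⁺ < Au⁺ (isoelectronic, higher Z=80 is smaller).
Ordering: Ge⁴⁺ < Pb⁴⁺ < Tl³⁺ < Hg²⁺ < Au⁺. The second largest is Hg²⁺.

Hg²⁺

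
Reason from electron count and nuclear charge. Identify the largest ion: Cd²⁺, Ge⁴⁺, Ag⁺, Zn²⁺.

Ge⁴⁺ has 28 e⁻ (Z=32), Zn²⁺ has 28 e⁻ (Z=30), Cd²⁺ has 46 e⁻ (Z=48), Ag⁺ has 46 e⁻ (Z=47). Ge⁴⁺ < Zn²⁺ (isoelectronic, higher Z=32 is smaller); Zn²⁺ < Cd²⁺ (same group, 1 shell fewer); Cd²⁺ < Ag⁺ (both 46 e⁻, Z=48>47).

Ag⁺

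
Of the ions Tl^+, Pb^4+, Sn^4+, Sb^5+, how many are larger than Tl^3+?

1

First list Z and electron count for each: Sb^5+ (Z=51, 46 e⁻), Sn^4+ (Z=50, 46 e⁻), Pb^4+ (Z=82, 78 e⁻), Tl^3+ (Z=81, 78 e⁻), Tl^+ (Z=81, 80 e⁻). Sb^5+ < Sn^4+ (both 46 e⁻, Z=51>50); Sn^4+ < Pb^4+ (same group, 1 shell fewer); Pb^4+ < Tl^3+ (both 78 e⁻, Z=82>81); Tl^3+ < Tl^+ (same element, +3 vs +1).
Placing each against Tl^3+: smaller — Sb^5+, Sn^4+, Pb^4+; larger — Tl^+. So 1 is larger.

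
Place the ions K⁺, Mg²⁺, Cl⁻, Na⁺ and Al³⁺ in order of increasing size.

Al³⁺ < Mg²⁺ < Na⁺ < K⁺ < Cl⁻

Electron counts and nuclear charges: Al³⁺ has 10 e⁻ (Z=13), Mg²⁺ has 10 e⁻ (Z=12), Na⁺ has 10 e⁻ (Z=11), K⁺ has 18 e⁻ (Z=19), Cl⁻ has 18 e⁻ (Z=17). Al³⁺ < Mg²⁺ (both 10 e⁻, Z=13>12); Mg²⁺ < Na⁺ (both 10 e⁻, Z=12>11); Na⁺ < K⁺ (same group, period 3 vs 4); K⁺ < Cl⁻ (both 18 e⁻, Z=19>17).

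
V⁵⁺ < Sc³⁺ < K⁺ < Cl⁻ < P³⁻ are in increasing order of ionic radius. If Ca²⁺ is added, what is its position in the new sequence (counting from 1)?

Each ion has 18 electrons. The ranking follows nuclear charge in reverse — greater Z gives a smaller radius. V⁵⁺ (Z=23), Sc³⁺ (Z=21), Ca²⁺ (Z=20), K⁺ (Z=19), Cl⁻ (Z=17), P³⁻ (Z=15).
The complete sequence is V⁵⁺ < Sc³⁺ < Ca²⁺ < K⁺ < Cl⁻ < P³⁻. Ca²⁺ sits at position 3.

3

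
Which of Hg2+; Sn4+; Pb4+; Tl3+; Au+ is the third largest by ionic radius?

Tl3+

First list Z and electron count for each: Sn4+ (Z=50, 46 e⁻), Pb4+ (Z=82, 78 e⁻), Tl3+ (Z=81, 78 e⁻), Hg2+ (Z=80, 78 e⁻), Au+ (Z=79, 78 e⁻). Sn4+ < Pb4+ (same group, period 5 vs 6); Pb4+ < Tl3+ (isoelectronic, higher Z=82 is smaller); Tl3+ < Hg2+ (both 78 e⁻, Z=81>80); Hg2+ < Au+ (isoelectronic, higher Z=80 is smaller).
Full ascending order: Sn4+ < Pb4+ < Tl3+ < Hg2+ < Au+. Counting from the largest, position 3 is Tl3+.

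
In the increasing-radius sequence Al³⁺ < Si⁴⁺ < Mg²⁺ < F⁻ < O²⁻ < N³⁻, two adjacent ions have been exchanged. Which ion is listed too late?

Si⁴⁺

Compare adjacent ions: they are isoelectronic (10 e⁻) and Si has more protons than Al (14 vs 13), making Si⁴⁺ smaller — yet in this increasing list Al³⁺ sits before Si⁴⁺. Nothing else is reversed, so Si⁴⁺ should move one place to the left.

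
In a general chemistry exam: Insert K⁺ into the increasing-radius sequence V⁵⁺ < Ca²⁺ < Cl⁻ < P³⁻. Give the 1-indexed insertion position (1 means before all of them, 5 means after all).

3

These species are isoelectronic with 18 electrons. The only difference is the number of protons: V⁵⁺ (Z=23), Ca²⁺ (Z=20), K⁺ (Z=19), Cl⁻ (Z=17), P³⁻ (Z=15). The strongest nuclear pull (V⁵⁺) gives the smallest ion.
With K⁺ included the full order is V⁵⁺ < Ca²⁺ < K⁺ < Cl⁻ < P³⁻, so it takes position 3.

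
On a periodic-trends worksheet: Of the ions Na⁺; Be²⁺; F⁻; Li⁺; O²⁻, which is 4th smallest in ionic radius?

Be²⁺ (Z=4, 2 e⁻), Li⁺ (Z=3, 2 e⁻), Na⁺ (Z=11, 10 e⁻), F⁻ (Z=9, 10 e⁻), O²⁻ (Z=8, 10 e⁻). Be²⁺ < Li⁺ (both 2 e⁻, Z=4>3); Li⁺ < Na⁺ (same group, 1 shell fewer); Na⁺ < F⁻ (both 10 e⁻, Z=11>9); F⁻ < O²⁻ (isoelectronic, higher Z=9 is smaller).
Ordering: Be²⁺ < Li⁺ < Na⁺ < F⁻ < O²⁻. The 4th smallest is F⁻.

F⁻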